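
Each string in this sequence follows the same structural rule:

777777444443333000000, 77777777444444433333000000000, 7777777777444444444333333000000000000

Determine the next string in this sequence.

777777777777444444444443333333000000000000000

Term n consists of 2n+2 7's, followed by 2n+1 4's, followed by n+2 3's, followed by 3n 0's, where the shown terms are n = 2, 3, 4.
For the next term, n = 5, so the run lengths are 12, 11, 7, 15.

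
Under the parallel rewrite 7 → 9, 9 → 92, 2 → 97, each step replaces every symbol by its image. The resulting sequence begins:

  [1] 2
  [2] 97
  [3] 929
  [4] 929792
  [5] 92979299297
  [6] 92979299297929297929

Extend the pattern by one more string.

φ(92979299297929297929) expands symbol-by-symbol to 92 97 92 9 92 97 92 92 97 92 9 92 97 92 97 92 9 92 97 92; joining the 20 pieces gives the next term.

9297929929792929792992979297929929792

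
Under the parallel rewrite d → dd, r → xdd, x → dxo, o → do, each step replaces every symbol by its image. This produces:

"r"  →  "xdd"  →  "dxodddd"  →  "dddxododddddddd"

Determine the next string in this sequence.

dddddddxododddodddddddddddddddd

Replace each of the 15 characters of dddxododddddddd in place — dd dd dd dxo do dd do dd dd dd dd dd dd dd dd — and concatenate.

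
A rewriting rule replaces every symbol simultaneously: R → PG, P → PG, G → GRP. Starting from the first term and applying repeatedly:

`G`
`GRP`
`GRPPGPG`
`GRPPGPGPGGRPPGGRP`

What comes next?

Replace each of the 17 characters of GRPPGPGPGGRPPGGRP in place — GRP PG PG PG GRP PG GRP PG GRP GRP PG PG PG GRP GRP PG PG — and concatenate.

GRPPGPGPGGRPPGGRPPGGRPGRPPGPGPGGRPGRPPGPG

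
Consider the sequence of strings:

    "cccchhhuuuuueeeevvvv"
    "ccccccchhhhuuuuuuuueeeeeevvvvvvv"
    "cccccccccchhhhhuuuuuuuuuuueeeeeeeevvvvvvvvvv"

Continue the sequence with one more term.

ccccccccccccchhhhhhuuuuuuuuuuuuuueeeeeeeeeevvvvvvvvvvvvv

Term n consists of 3n-2 c's, followed by n+1 h's, followed by 3n-1 u's, followed by 2n e's, followed by 3n-2 v's, where the shown terms are n = 2, 3, 4.
Setting n = 5 gives 13, 6, 14, 10, 13 characters in each block.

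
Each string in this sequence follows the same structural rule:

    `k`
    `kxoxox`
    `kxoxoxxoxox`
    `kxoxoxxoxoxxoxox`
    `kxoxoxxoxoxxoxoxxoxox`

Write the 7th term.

kxoxoxxoxoxxoxoxxoxoxxoxoxxoxox

Each term is the previous one with xoxox appended.
From kxoxoxxoxoxxoxoxxoxox, 2 further steps: kxoxoxxoxoxxoxoxxoxox → kxoxoxxoxoxxoxoxxoxoxxoxox → (answer).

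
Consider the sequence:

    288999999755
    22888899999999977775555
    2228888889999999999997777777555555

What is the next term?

The n-th term is n 2's then 2n 8's then 3n+3 9's then 3n-2 7's then 2n 5's (n = 1, 2, …).
At n = 4 the blocks have lengths 4, 8, 15, 10, 8.

222288888888999999999999999777777777755555555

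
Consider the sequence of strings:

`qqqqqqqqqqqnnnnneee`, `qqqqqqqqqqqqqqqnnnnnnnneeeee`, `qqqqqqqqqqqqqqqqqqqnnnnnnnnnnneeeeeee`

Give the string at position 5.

Each string has the form q^{4n+3} n^{3n-1} e^{2n-1}, where the shown terms are n = 2, 3, 4.
At n = 6 the blocks have lengths 27, 17, 11.

qqqqqqqqqqqqqqqqqqqqqqqqqqqnnnnnnnnnnnnnnnnneeeeeeeeeee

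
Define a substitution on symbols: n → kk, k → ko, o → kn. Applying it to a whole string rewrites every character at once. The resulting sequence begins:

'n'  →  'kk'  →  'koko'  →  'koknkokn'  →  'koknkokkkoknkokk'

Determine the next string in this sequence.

koknkokkkoknkokokoknkokkkoknkoko

Replace each of the 16 characters of koknkokkkoknkokk in place — ko kn ko kk ko kn ko ko ko kn ko kk ko kn ko ko — and concatenate.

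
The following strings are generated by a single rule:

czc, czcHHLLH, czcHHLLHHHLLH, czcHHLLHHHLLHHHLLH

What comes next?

The strings grow by a fixed suffix HHLLH each time.
One more step from czcHHLLHHHLLHHHLLH gives the answer.

czcHHLLHHHLLHHHLLHHHLLH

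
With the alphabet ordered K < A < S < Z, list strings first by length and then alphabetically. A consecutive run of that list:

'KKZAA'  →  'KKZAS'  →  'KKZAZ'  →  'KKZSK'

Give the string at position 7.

Stepping forward 3 times from KKZSK: KKZSK → KKZSA → KKZSS, then the target.

KKZSZ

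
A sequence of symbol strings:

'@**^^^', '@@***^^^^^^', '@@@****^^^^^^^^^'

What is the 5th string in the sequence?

@@@@@******^^^^^^^^^^^^^^^

The n-th term is n @'s then n+1 *'s then 3n ^'s (n = 1, 2, …).
Setting n = 5 gives 5, 6, 15 characters in each block.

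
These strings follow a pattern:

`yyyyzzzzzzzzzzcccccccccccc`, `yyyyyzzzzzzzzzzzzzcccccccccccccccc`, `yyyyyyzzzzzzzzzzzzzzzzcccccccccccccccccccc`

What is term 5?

yyyyyyyyzzzzzzzzzzzzzzzzzzzzzzcccccccccccccccccccccccccccc

Each string has the form y^{n+1} z^{3n+1} c^{4n}, where the shown terms are n = 3, 4, 5.
At n = 7 the blocks have lengths 8, 22, 28.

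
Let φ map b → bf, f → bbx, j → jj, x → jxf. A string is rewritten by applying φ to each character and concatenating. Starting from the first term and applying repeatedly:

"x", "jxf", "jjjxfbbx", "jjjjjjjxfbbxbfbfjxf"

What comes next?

Applying the rule to each of the 19 symbols of jjjjjjjxfbbxbfbfjxf gives the pieces jj jj jj jj jj jj jj jxf bbx bf bf jxf bf bbx bf bbx jj jxf bbx, which concatenate to the answer.

jjjjjjjjjjjjjjjxfbbxbfbfjxfbfbbxbfbbxjjjxfbbx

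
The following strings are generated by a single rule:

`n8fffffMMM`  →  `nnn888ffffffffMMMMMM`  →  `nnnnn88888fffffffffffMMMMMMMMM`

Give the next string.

Each string has the form n^{2n-1} 8^{2n-1} f^{3n+2} M^{3n} (n = 1, 2, …).
At n = 4 the blocks have lengths 7, 7, 14, 12.

nnnnnnn8888888ffffffffffffffMMMMMMMMMMMM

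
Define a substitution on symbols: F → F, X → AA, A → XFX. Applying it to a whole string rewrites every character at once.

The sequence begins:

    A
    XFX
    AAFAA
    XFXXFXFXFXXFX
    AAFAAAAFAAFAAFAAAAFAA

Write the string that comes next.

Replace each of the 21 characters of AAFAAAAFAAFAAFAAAAFAA in place — XFX XFX F XFX XFX XFX XFX F XFX XFX F XFX XFX F XFX XFX XFX XFX F XFX XFX — and concatenate.

XFXXFXFXFXXFXXFXXFXFXFXXFXFXFXXFXFXFXXFXXFXXFXFXFXXFX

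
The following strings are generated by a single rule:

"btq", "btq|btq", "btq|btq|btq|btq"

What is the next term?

btq|btq|btq|btq|btq|btq|btq|btq

Each string is two copies of the previous one joined by '|'.
So the next term is two copies of btq|btq|btq|btq with '|' between the halves.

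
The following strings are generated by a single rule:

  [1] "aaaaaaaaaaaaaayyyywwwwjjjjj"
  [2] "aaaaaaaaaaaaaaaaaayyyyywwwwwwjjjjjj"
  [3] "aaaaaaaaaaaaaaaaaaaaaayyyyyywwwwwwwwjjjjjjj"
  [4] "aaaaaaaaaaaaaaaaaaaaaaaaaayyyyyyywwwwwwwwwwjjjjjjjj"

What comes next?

The n-th term is 4n+2 a's then n+1 y's then 2n-2 w's then n+2 j's, where the shown terms are n = 3, 4, 5, 6.
At n = 7 the blocks have lengths 30, 8, 12, 9.

aaaaaaaaaaaaaaaaaaaaaaaaaaaaaayyyyyyyywwwwwwwwwwwwjjjjjjjjj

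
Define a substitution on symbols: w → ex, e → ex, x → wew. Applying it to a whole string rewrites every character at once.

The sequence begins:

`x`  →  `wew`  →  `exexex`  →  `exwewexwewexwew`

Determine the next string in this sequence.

exwewexexexexwewexexexexwewexexex

Applying the rule to each of the 15 symbols of exwewexwewexwew gives the pieces ex wew ex ex ex ex wew ex ex ex ex wew ex ex ex, which concatenate to the answer.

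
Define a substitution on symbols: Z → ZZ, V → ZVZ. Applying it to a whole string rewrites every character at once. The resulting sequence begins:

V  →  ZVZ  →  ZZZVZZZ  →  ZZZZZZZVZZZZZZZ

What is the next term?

Replace each of the 15 characters of ZZZZZZZVZZZZZZZ in place — ZZ ZZ ZZ ZZ ZZ ZZ ZZ ZVZ ZZ ZZ ZZ ZZ ZZ ZZ ZZ — and concatenate.

ZZZZZZZZZZZZZZZVZZZZZZZZZZZZZZZ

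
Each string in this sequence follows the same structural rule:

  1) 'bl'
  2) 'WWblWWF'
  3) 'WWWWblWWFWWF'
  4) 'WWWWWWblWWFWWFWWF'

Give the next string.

s(k+1) = WW·s(k)·WWF, so each term gains WW as a prefix and WWF as a suffix.
One more step from WWWWWWblWWFWWFWWF gives the answer.

WWWWWWWWblWWFWWFWWFWWF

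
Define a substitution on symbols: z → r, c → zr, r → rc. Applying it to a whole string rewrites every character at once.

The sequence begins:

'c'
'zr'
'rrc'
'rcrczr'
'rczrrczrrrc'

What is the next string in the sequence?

Expanding rczrrczrrrc: r→rc, c→zr, z→r, r→rc, r→rc, c→zr, z→r, r→rc, r→rc, r→rc, c→zr. Concatenated: rc zr r rc rc zr r rc rc rc zr.

rczrrrcrczrrrcrcrczr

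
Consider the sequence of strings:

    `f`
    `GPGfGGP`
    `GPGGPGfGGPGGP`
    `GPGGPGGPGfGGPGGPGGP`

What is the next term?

GPGGPGGPGGPGfGGPGGPGGPGGP

Every step adds GPG to the front and GGP to the end of the previous string.
So the next term is GPG·GPGGPGGPGfGGPGGPGGP·GGP.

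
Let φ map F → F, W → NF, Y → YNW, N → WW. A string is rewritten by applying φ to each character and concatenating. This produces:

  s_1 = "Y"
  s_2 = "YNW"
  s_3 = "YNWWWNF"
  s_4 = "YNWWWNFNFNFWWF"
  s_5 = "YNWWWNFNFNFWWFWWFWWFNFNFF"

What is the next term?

YNWWWNFNFNFWWFWWFWWFNFNFFNFNFFNFNFFWWFWWFF

Replace each of the 25 characters of YNWWWNFNFNFWWFWWFWWFNFNFF in place — YNW WW NF NF NF WW F WW F WW F NF NF F NF NF F NF NF F WW F WW F F — and concatenate.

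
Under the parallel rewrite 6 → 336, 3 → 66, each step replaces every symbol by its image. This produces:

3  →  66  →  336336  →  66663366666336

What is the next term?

Applying the rule to each of the 14 symbols of 66663366666336 gives the pieces 336 336 336 336 66 66 336 336 336 336 336 66 66 336, which concatenate to the answer.

33633633633666663363363363363366666336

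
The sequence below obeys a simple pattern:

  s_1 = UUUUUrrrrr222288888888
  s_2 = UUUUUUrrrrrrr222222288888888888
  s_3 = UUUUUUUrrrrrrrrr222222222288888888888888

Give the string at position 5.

UUUUUUUUUrrrrrrrrrrrrr222222222222222288888888888888888888

Term n consists of n+3 U's, followed by 2n+1 r's, followed by 3n-2 2's, followed by 3n+2 8's, where the shown terms are n = 2, 3, 4.
At n = 6 the blocks have lengths 9, 13, 16, 20.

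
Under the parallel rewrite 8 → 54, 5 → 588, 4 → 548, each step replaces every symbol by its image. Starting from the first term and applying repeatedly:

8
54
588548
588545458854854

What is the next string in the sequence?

5885454588548588548588545458854854588548

Applying the rule to each of the 15 symbols of 588545458854854 gives the pieces 588 54 54 588 548 588 548 588 54 54 588 548 54 588 548, which concatenate to the answer.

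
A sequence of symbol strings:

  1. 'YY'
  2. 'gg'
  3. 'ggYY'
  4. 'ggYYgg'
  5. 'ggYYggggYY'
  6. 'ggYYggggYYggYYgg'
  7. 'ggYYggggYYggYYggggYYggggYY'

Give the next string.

ggYYggggYYggYYggggYYggggYYggYYggggYYggYYgg

Each term (from the third on) is the previous term followed by the one before it: term 3 = gg·YY = ggYY.
So term 8 is ggYYggggYYggYYggggYYggggYY·ggYYggggYYggYYgg.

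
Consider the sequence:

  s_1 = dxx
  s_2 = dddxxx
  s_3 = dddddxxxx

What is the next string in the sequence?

The n-th term is 2n-1 d's then n+1 x's (n = 1, 2, …).
For the next term, n = 4, so the run lengths are 7, 5.

dddddddxxxxx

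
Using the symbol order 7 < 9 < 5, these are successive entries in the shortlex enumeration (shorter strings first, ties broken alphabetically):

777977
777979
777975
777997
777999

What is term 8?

Stepping forward 3 times from 777999: 777999 → 777995 → 777957, then the target.

777959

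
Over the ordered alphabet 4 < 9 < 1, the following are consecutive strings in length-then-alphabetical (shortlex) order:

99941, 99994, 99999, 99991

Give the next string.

99914

Treat 99991 as a base-3 numeral over the given alphabet and add one, carrying through any trailing 1's.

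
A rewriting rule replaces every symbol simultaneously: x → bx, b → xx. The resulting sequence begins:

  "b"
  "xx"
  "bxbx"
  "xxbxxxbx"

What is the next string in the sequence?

bxbxxxbxbxbxxxbx

Apply φ to xxbxxxbx symbol by symbol: x→bx, x→bx, b→xx, x→bx, x→bx, x→bx, b→xx, x→bx; joined: bx bx xx bx bx bx xx bx.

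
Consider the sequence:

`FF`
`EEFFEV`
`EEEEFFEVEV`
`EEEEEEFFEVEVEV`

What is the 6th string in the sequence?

EEEEEEEEEEFFEVEVEVEVEV

s(k+1) = EE·s(k)·EV, so each term gains EE as a prefix and EV as a suffix.
From EEEEEEFFEVEVEV, 2 further steps: EEEEEEFFEVEVEV → EEEEEEEEFFEVEVEVEV → (answer).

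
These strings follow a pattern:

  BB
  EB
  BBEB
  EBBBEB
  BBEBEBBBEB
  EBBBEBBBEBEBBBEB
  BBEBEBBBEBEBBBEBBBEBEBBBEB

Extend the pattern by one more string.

Each term (from the third on) is the two preceding terms concatenated in order: term 3 = BB·EB = BBEB.
The next term joins EBBBEBBBEBEBBBEB and BBEBEBBBEBEBBBEBBBEBEBBBEB.

EBBBEBBBEBEBBBEBBBEBEBBBEBEBBBEBBBEBEBBBEB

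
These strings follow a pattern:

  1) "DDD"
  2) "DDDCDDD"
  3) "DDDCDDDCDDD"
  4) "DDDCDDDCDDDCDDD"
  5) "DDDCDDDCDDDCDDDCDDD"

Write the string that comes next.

DDDCDDDCDDDCDDDCDDDCDDD

The strings grow by a fixed suffix CDDD each time.
One more step from DDDCDDDCDDDCDDDCDDD gives the answer.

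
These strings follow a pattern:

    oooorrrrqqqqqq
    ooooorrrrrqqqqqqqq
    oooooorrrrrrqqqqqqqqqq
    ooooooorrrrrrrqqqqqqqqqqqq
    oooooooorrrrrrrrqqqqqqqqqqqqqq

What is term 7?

oooooooooorrrrrrrrrrqqqqqqqqqqqqqqqqqq

The n-th term is n+1 o's then n+1 r's then 2n q's, where the shown terms are n = 3, 4, 5, 6, 7.
Setting n = 9 gives 10, 10, 18 characters in each block.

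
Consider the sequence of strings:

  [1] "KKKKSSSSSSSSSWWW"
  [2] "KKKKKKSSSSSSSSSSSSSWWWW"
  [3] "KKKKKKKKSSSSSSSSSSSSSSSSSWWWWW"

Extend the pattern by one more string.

KKKKKKKKKKSSSSSSSSSSSSSSSSSSSSSWWWWWW

Term n consists of 2n K's, followed by 4n+1 S's, followed by n+1 W's, where the shown terms are n = 2, 3, 4.
Setting n = 5 gives 10, 21, 6 characters in each block.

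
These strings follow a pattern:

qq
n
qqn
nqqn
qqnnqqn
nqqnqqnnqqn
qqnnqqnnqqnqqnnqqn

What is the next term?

nqqnqqnnqqnqqnnqqnnqqnqqnnqqn

This is a Fibonacci-style word recurrence s(k) = s(k−2)·s(k−1): e.g. qq·n = qqn.
So term 8 is nqqnqqnnqqn·qqnnqqnnqqnqqnnqqn.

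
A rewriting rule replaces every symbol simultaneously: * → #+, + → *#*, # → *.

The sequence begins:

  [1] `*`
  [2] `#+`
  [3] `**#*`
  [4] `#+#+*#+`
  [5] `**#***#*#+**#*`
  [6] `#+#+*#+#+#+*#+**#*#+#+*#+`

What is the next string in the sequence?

φ(#+#+*#+#+#+*#+**#*#+#+*#+) expands symbol-by-symbol to * *#* * *#* #+ * *#* * *#* * *#* #+ * *#* #+ #+ * #+ * *#* * *#* #+ * *#*; joining the 25 pieces gives the next term.

**#***#*#+**#***#***#*#+**#*#+#+*#+**#***#*#+**#*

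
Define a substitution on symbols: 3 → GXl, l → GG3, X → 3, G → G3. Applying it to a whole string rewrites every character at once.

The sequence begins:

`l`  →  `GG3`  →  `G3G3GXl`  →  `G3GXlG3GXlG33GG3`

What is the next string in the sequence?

G3GXlG33GG3G3GXlG33GG3G3GXlGXlG3G3GXl

Applying the rule to each of the 16 symbols of G3GXlG3GXlG33GG3 gives the pieces G3 GXl G3 3 GG3 G3 GXl G3 3 GG3 G3 GXl GXl G3 G3 GXl, which concatenate to the answer.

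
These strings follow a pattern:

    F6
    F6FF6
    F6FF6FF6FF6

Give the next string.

Each string is two copies of the previous one joined by 'F'.
So the next term is two copies of F6FF6FF6FF6 with 'F' between the halves.

F6FF6FF6FF6FF6FF6FF6FF6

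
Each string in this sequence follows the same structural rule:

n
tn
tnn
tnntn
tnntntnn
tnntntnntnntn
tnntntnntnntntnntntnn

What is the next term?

This is a Fibonacci-style word recurrence s(k) = s(k−1)·s(k−2): e.g. tn·n = tnn.
So term 8 is tnntntnntnntntnntntnn·tnntntnntnntn.

tnntntnntnntntnntntnntnntntnntnntn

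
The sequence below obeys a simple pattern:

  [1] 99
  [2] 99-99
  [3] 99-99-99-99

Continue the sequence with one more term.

s(k+1) = s(k)·-·s(k) — each term doubles the last with '-' between the halves.
So the next term is two copies of 99-99-99-99 with '-' between the halves.

99-99-99-99-99-99-99-99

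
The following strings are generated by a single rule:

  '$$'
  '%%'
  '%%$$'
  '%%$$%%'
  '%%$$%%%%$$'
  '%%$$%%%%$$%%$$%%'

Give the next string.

This is a Fibonacci-style word recurrence s(k) = s(k−1)·s(k−2): e.g. %%·$$ = %%$$.
So term 7 is %%$$%%%%$$%%$$%%·%%$$%%%%$$.

%%$$%%%%$$%%$$%%%%$$%%%%$$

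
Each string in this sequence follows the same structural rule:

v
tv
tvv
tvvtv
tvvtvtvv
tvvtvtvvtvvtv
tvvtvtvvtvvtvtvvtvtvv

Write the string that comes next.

From term 3 onward, concatenate the last term with the second-to-last: tv·v = tvv, tvv·tv = tvvtv, …
The next term joins tvvtvtvvtvvtvtvvtvtvv and tvvtvtvvtvvtv.

tvvtvtvvtvvtvtvvtvtvvtvvtvtvvtvvtv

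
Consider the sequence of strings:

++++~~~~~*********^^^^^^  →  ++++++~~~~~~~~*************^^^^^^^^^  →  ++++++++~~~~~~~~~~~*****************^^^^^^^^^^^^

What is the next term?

++++++++++~~~~~~~~~~~~~~*********************^^^^^^^^^^^^^^^

The n-th term is 2n +'s then 3n-1 ~'s then 4n+1 *'s then 3n ^'s, where the shown terms are n = 2, 3, 4.
At n = 5 the blocks have lengths 10, 14, 21, 15.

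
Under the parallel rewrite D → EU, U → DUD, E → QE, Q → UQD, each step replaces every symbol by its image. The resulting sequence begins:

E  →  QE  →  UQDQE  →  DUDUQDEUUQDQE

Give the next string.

Replace each of the 13 characters of DUDUQDEUUQDQE in place — EU DUD EU DUD UQD EU QE DUD DUD UQD EU UQD QE — and concatenate.

EUDUDEUDUDUQDEUQEDUDDUDUQDEUUQDQE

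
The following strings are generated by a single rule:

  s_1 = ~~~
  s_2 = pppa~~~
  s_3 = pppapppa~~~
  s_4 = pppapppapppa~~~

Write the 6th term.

Each term is the previous one with pppa prepended.
From pppapppapppa~~~, 2 further steps: pppapppapppa~~~ → pppapppapppapppa~~~ → (answer).

pppapppapppapppapppa~~~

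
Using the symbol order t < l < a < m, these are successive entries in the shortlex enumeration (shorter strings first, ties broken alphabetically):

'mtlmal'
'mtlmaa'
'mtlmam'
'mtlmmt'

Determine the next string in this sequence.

mtlmml

The successor of mtlmmt increments the rightmost position that isn't already m and resets every position after it to t.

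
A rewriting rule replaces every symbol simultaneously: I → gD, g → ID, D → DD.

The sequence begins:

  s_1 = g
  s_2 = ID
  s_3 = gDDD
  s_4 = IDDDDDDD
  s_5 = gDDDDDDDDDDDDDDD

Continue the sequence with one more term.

Rewriting the 16 symbols of gDDDDDDDDDDDDDDD one by one yields ID DD DD DD DD DD DD DD DD DD DD DD DD DD DD DD; concatenated:

IDDDDDDDDDDDDDDDDDDDDDDDDDDDDDDD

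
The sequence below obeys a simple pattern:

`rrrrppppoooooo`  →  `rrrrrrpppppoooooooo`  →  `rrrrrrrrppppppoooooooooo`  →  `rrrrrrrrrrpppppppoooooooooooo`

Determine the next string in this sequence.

Term n consists of 2n r's, followed by n+2 p's, followed by 2n+2 o's, where the shown terms are n = 2, 3, 4, 5.
For the next term, n = 6, so the run lengths are 12, 8, 14.

rrrrrrrrrrrrppppppppoooooooooooooo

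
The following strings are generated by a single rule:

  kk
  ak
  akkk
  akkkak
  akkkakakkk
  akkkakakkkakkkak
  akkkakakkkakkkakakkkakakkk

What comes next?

akkkakakkkakkkakakkkakakkkakkkakakkkakkkak

Each term (from the third on) is the previous term followed by the one before it: term 3 = ak·kk = akkk.
So term 8 is akkkakakkkakkkakakkkakakkk·akkkakakkkakkkak.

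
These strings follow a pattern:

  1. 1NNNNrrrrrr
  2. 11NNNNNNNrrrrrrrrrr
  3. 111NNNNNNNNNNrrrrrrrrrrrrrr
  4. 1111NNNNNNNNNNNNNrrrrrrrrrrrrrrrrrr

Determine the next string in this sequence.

11111NNNNNNNNNNNNNNNNrrrrrrrrrrrrrrrrrrrrrr

The n-th term is n 1's then 3n+1 N's then 4n+2 r's (n = 1, 2, …).
For the next term, n = 5, so the run lengths are 5, 16, 22.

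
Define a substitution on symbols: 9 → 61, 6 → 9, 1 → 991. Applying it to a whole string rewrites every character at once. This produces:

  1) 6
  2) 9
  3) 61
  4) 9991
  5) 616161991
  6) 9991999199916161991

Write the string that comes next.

616161991616161991616161991999199916161991

Replace each of the 19 characters of 9991999199916161991 in place — 61 61 61 991 61 61 61 991 61 61 61 991 9 991 9 991 61 61 991 — and concatenate.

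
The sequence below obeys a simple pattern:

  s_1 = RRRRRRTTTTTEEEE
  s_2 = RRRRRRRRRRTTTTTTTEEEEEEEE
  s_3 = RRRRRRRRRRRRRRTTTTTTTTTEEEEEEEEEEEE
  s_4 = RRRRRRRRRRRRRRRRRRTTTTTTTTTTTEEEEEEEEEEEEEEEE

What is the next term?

Term n consists of 4n+2 R's, followed by 2n+3 T's, followed by 4n E's (n = 1, 2, …).
Setting n = 5 gives 22, 13, 20 characters in each block.

RRRRRRRRRRRRRRRRRRRRRRTTTTTTTTTTTTTEEEEEEEEEEEEEEEEEEEE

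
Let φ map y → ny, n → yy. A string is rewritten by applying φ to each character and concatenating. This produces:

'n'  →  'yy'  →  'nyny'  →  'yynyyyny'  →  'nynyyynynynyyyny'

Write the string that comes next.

Applying the rule to each of the 16 symbols of nynyyynynynyyyny gives the pieces yy ny yy ny ny ny yy ny yy ny yy ny ny ny yy ny, which concatenate to the answer.

yynyyynynynyyynyyynyyynynynyyyny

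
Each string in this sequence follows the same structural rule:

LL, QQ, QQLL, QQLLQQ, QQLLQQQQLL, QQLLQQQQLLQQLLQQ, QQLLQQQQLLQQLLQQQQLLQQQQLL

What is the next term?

QQLLQQQQLLQQLLQQQQLLQQQQLLQQLLQQQQLLQQLLQQ

From term 3 onward, concatenate the last term with the second-to-last: QQ·LL = QQLL, QQLL·QQ = QQLLQQ, …
So term 8 is QQLLQQQQLLQQLLQQQQLLQQQQLL·QQLLQQQQLLQQLLQQ.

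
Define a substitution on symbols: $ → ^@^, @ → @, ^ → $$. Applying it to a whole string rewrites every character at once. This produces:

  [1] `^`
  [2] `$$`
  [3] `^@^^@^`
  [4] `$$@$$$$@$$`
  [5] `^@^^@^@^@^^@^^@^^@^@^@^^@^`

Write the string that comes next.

Applying the rule to each of the 26 symbols of ^@^^@^@^@^^@^^@^^@^@^@^^@^ gives the pieces $$ @ $$ $$ @ $$ @ $$ @ $$ $$ @ $$ $$ @ $$ $$ @ $$ @ $$ @ $$ $$ @ $$, which concatenate to the answer.

$$@$$$$@$$@$$@$$$$@$$$$@$$$$@$$@$$@$$$$@$$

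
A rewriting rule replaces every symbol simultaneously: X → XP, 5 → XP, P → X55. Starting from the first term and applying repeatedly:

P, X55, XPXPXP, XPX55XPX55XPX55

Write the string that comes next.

Rewriting the 15 symbols of XPX55XPX55XPX55 one by one yields XP X55 XP XP XP XP X55 XP XP XP XP X55 XP XP XP; concatenated:

XPX55XPXPXPXPX55XPXPXPXPX55XPXPXP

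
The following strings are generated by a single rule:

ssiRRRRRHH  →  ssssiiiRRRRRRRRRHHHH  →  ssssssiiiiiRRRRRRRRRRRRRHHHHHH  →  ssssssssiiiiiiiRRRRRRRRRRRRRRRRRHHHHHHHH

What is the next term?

Each string has the form s^{2n} i^{2n-1} R^{4n+1} H^{2n} (n = 1, 2, …).
At n = 5 the blocks have lengths 10, 9, 21, 10.

ssssssssssiiiiiiiiiRRRRRRRRRRRRRRRRRRRRRHHHHHHHHHH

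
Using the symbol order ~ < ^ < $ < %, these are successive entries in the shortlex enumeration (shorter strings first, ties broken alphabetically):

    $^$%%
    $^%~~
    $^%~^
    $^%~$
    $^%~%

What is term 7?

$^%^^

Advancing 2 positions from $^%~% through $^%~% → $^%^~ reaches term 7.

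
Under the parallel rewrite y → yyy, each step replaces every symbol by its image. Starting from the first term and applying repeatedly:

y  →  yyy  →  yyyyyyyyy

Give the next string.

Apply φ to yyyyyyyyy symbol by symbol: y→yyy, y→yyy, y→yyy, y→yyy, y→yyy, y→yyy, y→yyy, y→yyy, y→yyy; joined: yyy yyy yyy yyy yyy yyy yyy yyy yyy.

yyyyyyyyyyyyyyyyyyyyyyyyyyy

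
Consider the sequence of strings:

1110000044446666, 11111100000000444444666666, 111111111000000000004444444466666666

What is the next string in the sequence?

1111111111110000000000000044444444446666666666

Term n consists of 3n 1's, followed by 3n+2 0's, followed by 2n+2 4's, followed by 2n+2 6's (n = 1, 2, …).
Setting n = 4 gives 12, 14, 10, 10 characters in each block.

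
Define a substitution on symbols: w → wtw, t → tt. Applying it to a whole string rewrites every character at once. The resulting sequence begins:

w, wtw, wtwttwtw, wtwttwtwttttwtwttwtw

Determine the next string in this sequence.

wtwttwtwttttwtwttwtwttttttttwtwttwtwttttwtwttwtw

φ(wtwttwtwttttwtwttwtw) expands symbol-by-symbol to wtw tt wtw tt tt wtw tt wtw tt tt tt tt wtw tt wtw tt tt wtw tt wtw; joining the 20 pieces gives the next term.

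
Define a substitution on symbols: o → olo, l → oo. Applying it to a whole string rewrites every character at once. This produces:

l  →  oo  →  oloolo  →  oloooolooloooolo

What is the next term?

φ(oloooolooloooolo) expands symbol-by-symbol to olo oo olo olo olo olo oo olo olo oo olo olo olo olo oo olo; joining the 16 pieces gives the next term.

oloooolooloolooloooolooloooolooloolooloooolo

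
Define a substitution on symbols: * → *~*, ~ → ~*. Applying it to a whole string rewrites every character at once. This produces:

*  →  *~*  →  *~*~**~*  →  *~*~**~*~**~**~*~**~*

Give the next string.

Replace each of the 21 characters of *~*~**~*~**~**~*~**~* in place — *~* ~* *~* ~* *~* *~* ~* *~* ~* *~* *~* ~* *~* *~* ~* *~* ~* *~* *~* ~* *~* — and concatenate.

*~*~**~*~**~**~*~**~*~**~**~*~**~**~*~**~*~**~**~*~**~*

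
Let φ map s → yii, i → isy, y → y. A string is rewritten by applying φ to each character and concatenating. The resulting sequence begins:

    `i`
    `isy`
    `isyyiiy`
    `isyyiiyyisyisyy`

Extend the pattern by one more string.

isyyiiyyisyisyyyisyyiiyisyyiiyy

φ(isyyiiyyisyisyy) expands symbol-by-symbol to isy yii y y isy isy y y isy yii y isy yii y y; joining the 15 pieces gives the next term.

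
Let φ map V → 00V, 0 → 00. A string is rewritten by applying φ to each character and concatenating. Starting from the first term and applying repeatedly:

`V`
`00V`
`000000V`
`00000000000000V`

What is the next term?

Applying the rule to each of the 15 symbols of 00000000000000V gives the pieces 00 00 00 00 00 00 00 00 00 00 00 00 00 00 00V, which concatenate to the answer.

000000000000000000000000000000V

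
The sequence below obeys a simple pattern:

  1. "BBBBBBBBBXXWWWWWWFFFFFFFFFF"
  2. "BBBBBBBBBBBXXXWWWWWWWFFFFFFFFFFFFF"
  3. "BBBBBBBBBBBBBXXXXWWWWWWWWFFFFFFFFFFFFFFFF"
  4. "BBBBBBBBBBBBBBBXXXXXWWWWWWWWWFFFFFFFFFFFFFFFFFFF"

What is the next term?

Reading off run lengths: B runs 9, 11, 13, 15; X runs 2, 3, 4, 5; W runs 6, 7, 8, 9; F runs 10, 13, 16, 19 — each is linear in n, where the shown terms are n = 3, 4, 5, 6.
Setting n = 7 gives 17, 6, 10, 22 characters in each block.

BBBBBBBBBBBBBBBBBXXXXXXWWWWWWWWWWFFFFFFFFFFFFFFFFFFFFFF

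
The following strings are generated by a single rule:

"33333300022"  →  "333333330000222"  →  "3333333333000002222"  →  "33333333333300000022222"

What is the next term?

333333333333330000000222222

Term n consists of 2n 3's, followed by n 0's, followed by n-1 2's, where the shown terms are n = 3, 4, 5, 6.
For the next term, n = 7, so the run lengths are 14, 7, 6.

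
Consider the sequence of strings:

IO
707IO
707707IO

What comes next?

707707707IO

Each term is the previous one with 707 prepended.
One more step from 707707IO gives the answer.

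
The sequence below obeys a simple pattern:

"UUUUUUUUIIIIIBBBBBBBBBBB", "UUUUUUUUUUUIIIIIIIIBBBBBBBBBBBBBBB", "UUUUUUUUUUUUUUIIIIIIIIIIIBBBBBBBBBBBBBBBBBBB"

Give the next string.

UUUUUUUUUUUUUUUUUIIIIIIIIIIIIIIBBBBBBBBBBBBBBBBBBBBBBB

Term n consists of 3n+2 U's, followed by 3n-1 I's, followed by 4n+3 B's, where the shown terms are n = 2, 3, 4.
Setting n = 5 gives 17, 14, 23 characters in each block.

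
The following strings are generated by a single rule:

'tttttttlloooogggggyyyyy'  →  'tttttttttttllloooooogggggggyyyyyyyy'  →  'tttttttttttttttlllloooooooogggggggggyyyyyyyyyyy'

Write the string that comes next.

Term n consists of 4n-1 t's, followed by n l's, followed by 2n o's, followed by 2n+1 g's, followed by 3n-1 y's, where the shown terms are n = 2, 3, 4.
At n = 5 the blocks have lengths 19, 5, 10, 11, 14.

tttttttttttttttttttllllloooooooooogggggggggggyyyyyyyyyyyyyy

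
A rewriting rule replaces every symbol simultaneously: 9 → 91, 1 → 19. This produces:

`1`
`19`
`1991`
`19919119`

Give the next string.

Expanding 19919119: 1→19, 9→91, 9→91, 1→19, 9→91, 1→19, 1→19, 9→91. Concatenated: 19 91 91 19 91 19 19 91.

1991911991191991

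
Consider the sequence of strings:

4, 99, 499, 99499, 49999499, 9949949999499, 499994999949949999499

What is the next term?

9949949999499499994999949949999499

Each term (from the third on) is the two preceding terms concatenated in order: term 3 = 4·99 = 499.
So term 8 is 9949949999499·499994999949949999499.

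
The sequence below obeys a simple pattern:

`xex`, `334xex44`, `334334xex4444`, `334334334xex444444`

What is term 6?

Each term wraps the previous one in 334 on the left and 44 on the right.
From 334334334xex444444, 2 further steps: 334334334xex444444 → 334334334334xex44444444 → (answer).

334334334334334xex4444444444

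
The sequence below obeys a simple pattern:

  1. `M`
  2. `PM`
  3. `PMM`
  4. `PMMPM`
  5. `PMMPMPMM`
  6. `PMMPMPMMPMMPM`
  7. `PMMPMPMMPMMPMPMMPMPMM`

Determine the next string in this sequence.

PMMPMPMMPMMPMPMMPMPMMPMMPMPMMPMMPM

Each term (from the third on) is the previous term followed by the one before it: term 3 = PM·M = PMM.
The next term joins PMMPMPMMPMMPMPMMPMPMM and PMMPMPMMPMMPM.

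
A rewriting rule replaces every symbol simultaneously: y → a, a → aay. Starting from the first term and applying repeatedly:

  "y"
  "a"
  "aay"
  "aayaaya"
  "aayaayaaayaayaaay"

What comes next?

aayaayaaayaayaaayaayaayaaayaayaaayaayaaya

Applying the rule to each of the 17 symbols of aayaayaaayaayaaay gives the pieces aay aay a aay aay a aay aay aay a aay aay a aay aay aay a, which concatenate to the answer.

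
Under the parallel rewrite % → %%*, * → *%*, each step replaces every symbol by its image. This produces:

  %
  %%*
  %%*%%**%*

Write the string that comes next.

%%*%%**%*%%*%%**%**%*%%**%*

Expanding %%*%%**%*: %→%%*, %→%%*, *→*%*, %→%%*, %→%%*, *→*%*, *→*%*, %→%%*, *→*%*. Concatenated: %%* %%* *%* %%* %%* *%* *%* %%* *%*.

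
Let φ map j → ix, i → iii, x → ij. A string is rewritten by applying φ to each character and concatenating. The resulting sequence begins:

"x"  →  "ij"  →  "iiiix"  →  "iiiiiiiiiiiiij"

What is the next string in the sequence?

φ(iiiiiiiiiiiiij) expands symbol-by-symbol to iii iii iii iii iii iii iii iii iii iii iii iii iii ix; joining the 14 pieces gives the next term.

iiiiiiiiiiiiiiiiiiiiiiiiiiiiiiiiiiiiiiiix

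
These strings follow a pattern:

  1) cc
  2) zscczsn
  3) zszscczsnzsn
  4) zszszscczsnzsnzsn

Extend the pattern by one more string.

zszszszscczsnzsnzsnzsn

Every step adds zs to the front and zsn to the end of the previous string.
One more step from zszszscczsnzsnzsn gives the answer.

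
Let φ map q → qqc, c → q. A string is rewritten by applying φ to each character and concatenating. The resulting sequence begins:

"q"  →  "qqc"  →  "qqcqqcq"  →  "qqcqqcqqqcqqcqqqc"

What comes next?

qqcqqcqqqcqqcqqqcqqcqqcqqqcqqcqqqcqqcqqcq

φ(qqcqqcqqqcqqcqqqc) expands symbol-by-symbol to qqc qqc q qqc qqc q qqc qqc qqc q qqc qqc q qqc qqc qqc q; joining the 17 pieces gives the next term.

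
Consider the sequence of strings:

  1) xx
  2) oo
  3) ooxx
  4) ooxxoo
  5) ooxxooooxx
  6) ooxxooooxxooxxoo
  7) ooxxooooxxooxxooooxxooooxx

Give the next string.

From term 3 onward, concatenate the last term with the second-to-last: oo·xx = ooxx, ooxx·oo = ooxxoo, …
So term 8 is ooxxooooxxooxxooooxxooooxx·ooxxooooxxooxxoo.

ooxxooooxxooxxooooxxooooxxooxxooooxxooxxoo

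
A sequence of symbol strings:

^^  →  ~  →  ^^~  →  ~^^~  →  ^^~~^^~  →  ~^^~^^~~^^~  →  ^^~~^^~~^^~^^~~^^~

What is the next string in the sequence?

Each term (from the third on) is the two preceding terms concatenated in order: term 3 = ^^·~ = ^^~.
Continuing: ~^^~^^~~^^~ · ^^~~^^~~^^~^^~~^^~ gives term 8.

~^^~^^~~^^~^^~~^^~~^^~^^~~^^~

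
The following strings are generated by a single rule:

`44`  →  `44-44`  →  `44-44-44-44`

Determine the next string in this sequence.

44-44-44-44-44-44-44-44

s(k+1) = s(k)·-·s(k) — each term doubles the last with '-' between the halves.
So the next term is two copies of 44-44-44-44 with '-' between the halves.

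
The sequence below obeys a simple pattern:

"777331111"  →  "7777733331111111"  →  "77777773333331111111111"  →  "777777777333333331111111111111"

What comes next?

7777777777733333333331111111111111111

Each string has the form 7^{2n+1} 3^{2n} 1^{3n+1} (n = 1, 2, …).
At n = 5 the blocks have lengths 11, 10, 16.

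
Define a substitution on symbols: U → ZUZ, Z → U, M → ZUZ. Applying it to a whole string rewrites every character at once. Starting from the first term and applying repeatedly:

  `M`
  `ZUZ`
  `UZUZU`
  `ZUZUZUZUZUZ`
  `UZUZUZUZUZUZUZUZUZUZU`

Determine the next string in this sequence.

ZUZUZUZUZUZUZUZUZUZUZUZUZUZUZUZUZUZUZUZUZUZ

Applying the rule to each of the 21 symbols of UZUZUZUZUZUZUZUZUZUZU gives the pieces ZUZ U ZUZ U ZUZ U ZUZ U ZUZ U ZUZ U ZUZ U ZUZ U ZUZ U ZUZ U ZUZ, which concatenate to the answer.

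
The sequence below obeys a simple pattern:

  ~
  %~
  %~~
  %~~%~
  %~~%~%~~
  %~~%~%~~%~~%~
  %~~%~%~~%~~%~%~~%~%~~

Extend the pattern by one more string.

This is a Fibonacci-style word recurrence s(k) = s(k−1)·s(k−2): e.g. %~·~ = %~~.
Continuing: %~~%~%~~%~~%~%~~%~%~~ · %~~%~%~~%~~%~ gives term 8.

%~~%~%~~%~~%~%~~%~%~~%~~%~%~~%~~%~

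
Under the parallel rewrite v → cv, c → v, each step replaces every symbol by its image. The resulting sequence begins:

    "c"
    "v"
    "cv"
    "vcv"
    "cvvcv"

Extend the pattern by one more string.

vcvcvvcv

Expanding cvvcv: c→v, v→cv, v→cv, c→v, v→cv. Concatenated: v cv cv v cv.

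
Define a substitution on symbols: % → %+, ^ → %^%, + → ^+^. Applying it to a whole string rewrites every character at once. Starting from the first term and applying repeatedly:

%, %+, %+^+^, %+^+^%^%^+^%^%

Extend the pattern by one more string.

Rewriting the 14 symbols of %+^+^%^%^+^%^% one by one yields %+ ^+^ %^% ^+^ %^% %+ %^% %+ %^% ^+^ %^% %+ %^% %+; concatenated:

%+^+^%^%^+^%^%%+%^%%+%^%^+^%^%%+%^%%+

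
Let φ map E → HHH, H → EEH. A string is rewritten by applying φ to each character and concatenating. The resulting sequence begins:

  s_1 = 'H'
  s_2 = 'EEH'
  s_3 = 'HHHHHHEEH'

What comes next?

Apply φ to HHHHHHEEH symbol by symbol: H→EEH, H→EEH, H→EEH, H→EEH, H→EEH, H→EEH, E→HHH, E→HHH, H→EEH; joined: EEH EEH EEH EEH EEH EEH HHH HHH EEH.

EEHEEHEEHEEHEEHEEHHHHHHHEEH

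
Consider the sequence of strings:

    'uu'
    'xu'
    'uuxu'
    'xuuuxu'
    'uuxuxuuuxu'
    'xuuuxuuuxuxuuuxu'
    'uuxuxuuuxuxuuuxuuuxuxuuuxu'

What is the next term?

xuuuxuuuxuxuuuxuuuxuxuuuxuxuuuxuuuxuxuuuxu

This is a Fibonacci-style word recurrence s(k) = s(k−2)·s(k−1): e.g. uu·xu = uuxu.
Continuing: xuuuxuuuxuxuuuxu · uuxuxuuuxuxuuuxuuuxuxuuuxu gives term 8.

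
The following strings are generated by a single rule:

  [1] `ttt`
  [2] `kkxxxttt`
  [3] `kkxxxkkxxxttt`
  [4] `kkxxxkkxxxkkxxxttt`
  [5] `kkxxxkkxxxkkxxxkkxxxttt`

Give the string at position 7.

kkxxxkkxxxkkxxxkkxxxkkxxxkkxxxttt

The strings grow by a fixed prefix kkxxx each time.
From kkxxxkkxxxkkxxxkkxxxttt, 2 further steps: kkxxxkkxxxkkxxxkkxxxttt → kkxxxkkxxxkkxxxkkxxxkkxxxttt → (answer).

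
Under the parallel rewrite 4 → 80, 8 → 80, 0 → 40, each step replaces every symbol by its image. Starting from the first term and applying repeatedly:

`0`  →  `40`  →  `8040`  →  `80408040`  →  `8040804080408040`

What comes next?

φ(8040804080408040) expands symbol-by-symbol to 80 40 80 40 80 40 80 40 80 40 80 40 80 40 80 40; joining the 16 pieces gives the next term.

80408040804080408040804080408040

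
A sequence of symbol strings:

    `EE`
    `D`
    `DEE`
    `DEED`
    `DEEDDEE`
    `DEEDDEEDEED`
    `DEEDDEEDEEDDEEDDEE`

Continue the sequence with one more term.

Each term (from the third on) is the previous term followed by the one before it: term 3 = D·EE = DEE.
So term 8 is DEEDDEEDEEDDEEDDEE·DEEDDEEDEED.

DEEDDEEDEEDDEEDDEEDEEDDEEDEED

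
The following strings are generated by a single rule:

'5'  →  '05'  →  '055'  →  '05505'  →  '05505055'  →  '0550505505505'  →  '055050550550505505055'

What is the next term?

This is a Fibonacci-style word recurrence s(k) = s(k−1)·s(k−2): e.g. 05·5 = 055.
The next term joins 055050550550505505055 and 0550505505505.

0550505505505055050550550505505505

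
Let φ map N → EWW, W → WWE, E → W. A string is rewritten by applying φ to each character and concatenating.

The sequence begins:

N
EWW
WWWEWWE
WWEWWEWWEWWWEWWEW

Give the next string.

WWEWWEWWWEWWEWWWEWWEWWWEWWEWWEWWWEWWEWWWE

Replace each of the 17 characters of WWEWWEWWEWWWEWWEW in place — WWE WWE W WWE WWE W WWE WWE W WWE WWE WWE W WWE WWE W WWE — and concatenate.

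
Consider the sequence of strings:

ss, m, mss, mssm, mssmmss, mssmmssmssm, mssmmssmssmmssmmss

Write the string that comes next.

Each term (from the third on) is the previous term followed by the one before it: term 3 = m·ss = mss.
The next term joins mssmmssmssmmssmmss and mssmmssmssm.

mssmmssmssmmssmmssmssmmssmssm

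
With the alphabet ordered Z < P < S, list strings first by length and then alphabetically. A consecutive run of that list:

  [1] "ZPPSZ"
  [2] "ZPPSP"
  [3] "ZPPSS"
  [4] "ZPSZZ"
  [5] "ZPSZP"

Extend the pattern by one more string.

ZPSZS

The successor of ZPSZP increments the rightmost position that isn't already S and resets every position after it to Z.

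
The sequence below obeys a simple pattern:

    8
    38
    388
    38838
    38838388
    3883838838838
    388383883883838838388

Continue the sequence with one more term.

Each term (from the third on) is the previous term followed by the one before it: term 3 = 38·8 = 388.
Continuing: 388383883883838838388 · 3883838838838 gives term 8.

3883838838838388383883883838838838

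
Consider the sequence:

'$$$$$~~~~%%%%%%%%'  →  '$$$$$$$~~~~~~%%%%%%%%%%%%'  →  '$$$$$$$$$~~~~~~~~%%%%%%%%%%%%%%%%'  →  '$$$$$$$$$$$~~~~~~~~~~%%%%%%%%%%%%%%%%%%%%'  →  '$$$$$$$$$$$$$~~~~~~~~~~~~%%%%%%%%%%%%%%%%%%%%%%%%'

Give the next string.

Term n consists of 2n+1 $'s, followed by 2n ~'s, followed by 4n %'s, where the shown terms are n = 2, 3, 4, 5, 6.
Setting n = 7 gives 15, 14, 28 characters in each block.

$$$$$$$$$$$$$$$~~~~~~~~~~~~~~%%%%%%%%%%%%%%%%%%%%%%%%%%%%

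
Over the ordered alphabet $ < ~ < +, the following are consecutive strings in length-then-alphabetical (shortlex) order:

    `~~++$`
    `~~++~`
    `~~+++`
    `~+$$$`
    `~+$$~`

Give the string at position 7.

Advancing 2 positions from ~+$$~ through ~+$$~ → ~+$$+ reaches term 7.

~+$~$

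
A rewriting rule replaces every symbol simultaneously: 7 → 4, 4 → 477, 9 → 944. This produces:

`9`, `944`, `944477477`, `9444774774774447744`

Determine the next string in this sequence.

Rewriting the 19 symbols of 9444774774774447744 one by one yields 944 477 477 477 4 4 477 4 4 477 4 4 477 477 477 4 4 477 477; concatenated:

94447747747744477444774447747747744477477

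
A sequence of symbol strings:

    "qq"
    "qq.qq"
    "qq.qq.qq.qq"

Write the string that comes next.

qq.qq.qq.qq.qq.qq.qq.qq

Every step duplicates the string with '.' between the halves.
So the next term is two copies of qq.qq.qq.qq with '.' between the halves.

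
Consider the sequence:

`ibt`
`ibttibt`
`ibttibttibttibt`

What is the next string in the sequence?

s(k+1) = s(k)·t·s(k) — each term doubles the last with 't' between the halves.
So the next term is two copies of ibttibttibttibt with 't' between the halves.

ibttibttibttibttibttibttibttibt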